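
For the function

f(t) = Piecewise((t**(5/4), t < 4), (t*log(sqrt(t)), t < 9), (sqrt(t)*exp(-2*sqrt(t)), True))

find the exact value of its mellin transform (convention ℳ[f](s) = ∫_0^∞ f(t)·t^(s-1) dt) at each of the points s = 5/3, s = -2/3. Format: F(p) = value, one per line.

back out the shared t-power: t**(3/4) on [0, 4); sqrt(t)*log(sqrt(t)) on [4, 9); exp(-2*sqrt(t)) on [9, ∞)
strip the power substitution: t**(3/2) on [0, 2); t*log(t) on [2, 3); exp(-2*t) on [3, ∞)
slice at 4, 9, transform all 3 pieces, and sum them
segment [0, 4) carries t**(5/4); integrate it
between 4 and 9 the integrand is t*log(sqrt(t))·t^(s-1)
segment [9, ∞) carries sqrt(t)*exp(-2*sqrt(t)); integrate it

F(5/3) = -2187*3**(1/3)/128 + 2**(2/3)*uppergamma(13/3, 6)/16 + 9*2**(1/3)/4 + 384*2**(5/6)/35 + log(3**(729*3**(1/3)/8)/2**(12*2**(1/3)))
F(-2/3) = -9*3**(2/3)/2 + 2*2**(1/3)*uppergamma(-1/3, 6) + log(3**(3*3**(2/3))/2**(3*2**(2/3))) + 24*2**(1/6)/7 + 9*2**(2/3)/2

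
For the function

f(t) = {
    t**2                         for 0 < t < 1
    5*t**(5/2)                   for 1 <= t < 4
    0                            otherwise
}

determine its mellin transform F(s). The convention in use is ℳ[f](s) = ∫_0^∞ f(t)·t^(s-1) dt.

(320*2**(2*s)*(s + 2) - 8*s - 15)/((s + 2)*(2*s + 5))
  Re(s) > -2

treat the 2 regions marked off by 1 separately and sum
[0, 1) adds the kernel integral of t**2
the [1, 4) slice contributes ∫ 5*t**(5/2)·t^(s-1) dt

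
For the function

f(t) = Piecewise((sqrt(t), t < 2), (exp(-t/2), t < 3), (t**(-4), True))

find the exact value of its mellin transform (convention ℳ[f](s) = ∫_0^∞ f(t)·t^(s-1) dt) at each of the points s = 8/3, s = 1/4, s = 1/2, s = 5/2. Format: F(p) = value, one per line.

F(8/3) = -4*2**(2/3)*uppergamma(8/3, 3/2) + 3**(2/3)/12 + 48*2**(1/6)/19 + 4*2**(2/3)*uppergamma(8/3, 1)
F(1/4) = -2**(1/4)*uppergamma(1/4, 3/2) + 4*3**(1/4)/1215 + 2**(1/4)*uppergamma(1/4, 1) + 4*2**(3/4)/3
F(1/2) = -sqrt(2)*sqrt(pi)*erfc(sqrt(6)/2) + 2*sqrt(3)/567 + sqrt(2)*sqrt(pi)*erfc(1) + 2
F(5/2) = -12*sqrt(3)*exp(-3/2) - 3*sqrt(2)*sqrt(pi)*erfc(sqrt(6)/2) + 2*sqrt(3)/27 + 3*sqrt(2)*sqrt(pi)*erfc(1) + 8/3 + 10*sqrt(2)*exp(-1)

the 3 pieces separated at 2, 3 each add one integral
∫ sqrt(t)·t^(s-1) over [0, 2)
the [2, 3) slice contributes ∫ exp(-t/2)·t^(s-1) dt
on [3, ∞) integrate f = t**(-4) against the kernel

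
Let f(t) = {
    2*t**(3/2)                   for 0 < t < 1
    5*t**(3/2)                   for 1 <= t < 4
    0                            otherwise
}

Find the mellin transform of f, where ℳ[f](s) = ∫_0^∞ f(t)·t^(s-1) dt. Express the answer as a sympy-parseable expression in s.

the 2 pieces separated at 1 each add one integral
∫ 2*t**(3/2)·t^(s-1) over [0, 1)
between 1 and 4 the integrand is 5*t**(3/2)·t^(s-1)

2*(40*2**(2*s) - 3)/(2*s + 3)
  Re(s) > -3/2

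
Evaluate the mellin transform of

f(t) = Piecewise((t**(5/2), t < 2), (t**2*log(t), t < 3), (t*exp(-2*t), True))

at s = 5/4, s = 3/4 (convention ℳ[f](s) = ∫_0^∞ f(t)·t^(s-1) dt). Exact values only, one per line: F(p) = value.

remove the shared t-power first: t**(3/2) on [0, 2); t*log(t) on [2, 3); exp(-2*t) on [3, ∞)
f breaks at 2, 3 into 3 integrals to sum
∫ t**(5/2)·t^(s-1) over [0, 2)
segment [2, 3) carries t**2*log(t); integrate it
over [3, ∞), the kernel integral of t*exp(-2*t) enters the sum

F(5/4) = -432*3**(1/4)/169 - 32*2**(1/4)*log(2)/13 + 2**(3/4)*uppergamma(9/4, 6)/8 + 128*2**(1/4)/169 + 32*2**(3/4)/15 + 108*3**(1/4)*log(3)/13
F(3/4) = -144*3**(3/4)/121 - 16*2**(3/4)*log(2)/11 + 2**(1/4)*uppergamma(7/4, 6)/4 + 64*2**(3/4)/121 + 32*2**(1/4)/13 + 36*3**(3/4)*log(3)/11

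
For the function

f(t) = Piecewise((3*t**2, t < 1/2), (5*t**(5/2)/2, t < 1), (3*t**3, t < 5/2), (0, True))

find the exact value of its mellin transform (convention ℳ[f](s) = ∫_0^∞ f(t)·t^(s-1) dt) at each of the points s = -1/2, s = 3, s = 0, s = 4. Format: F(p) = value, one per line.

f breaks at 1/2, 1 into 3 integrals to sum
segment 0 to 1/2 holds 3*t**2; add its integral
∫ over [1/2, 1) of 5*t**(5/2)/2·t^(s-1) joins the sum
piece [1, 5/2): integrate 3*t**3 against the kernel

F(-1/2) = -21/80 + sqrt(2)/2 + 15*sqrt(10)/4
F(3) = 859187/7040 - 5*sqrt(2)/704
F(0) = 16 - sqrt(2)/8
F(4) = 1523227/5824 - 5*sqrt(2)/1664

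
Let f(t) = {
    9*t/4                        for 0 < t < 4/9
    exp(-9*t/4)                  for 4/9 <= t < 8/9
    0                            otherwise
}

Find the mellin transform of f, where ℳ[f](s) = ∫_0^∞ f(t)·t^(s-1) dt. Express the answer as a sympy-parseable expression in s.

(4/9)**s*((s + 1)*uppergamma(s, 1) - (s + 1)*uppergamma(s, 2) + 1)/(s + 1)
  Re(s) > -1

peel off the common scale on t: 3*t/2 on [0, 2/3); exp(-3*t/2) on [2/3, 4/3)
reversing the common scale on t: t on [0, 1); exp(-t) on [1, 2)
f breaks at 4/9 into 2 integrals to sum
∫ over [0, 4/9) of 9*t/4·t^(s-1) joins the sum
[4/9, 8/9) adds the kernel integral of exp(-9*t/4)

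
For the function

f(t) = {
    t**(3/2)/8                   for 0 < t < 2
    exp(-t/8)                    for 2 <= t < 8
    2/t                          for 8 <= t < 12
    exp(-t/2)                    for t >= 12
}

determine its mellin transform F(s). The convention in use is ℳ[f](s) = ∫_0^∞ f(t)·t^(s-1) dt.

invert the common scale on t to get sqrt(2)*t**(3/2)/4 on [0, 1); exp(-t/4) on [1, 4); 1/t on [4, 6); …
undo the common scale on t: t**(3/2) on [0, 1/2); exp(-t/2) on [1/2, 2); 1/(2*t) on [2, 3); …
summing 4 kernel integrals split by 2, 8, 12 yields ℳ[f](s)
segment 0 to 2 holds t**(3/2)/8; add its integral
piece [2, 8): integrate exp(-t/8) against the kernel
∫ over [8, 12) of 2/t·t^(s-1) joins the sum
piece [12, ∞): integrate exp(-t/2) against the kernel

2**(2*s)*(12*24**s*(s - 1)*(2*s + 3)*uppergamma(s, 1/4) - 12*24**s*(s - 1)*(2*s + 3)*uppergamma(s, 1) - 3*24**s*(2*s + 3) + 2*36**s*(2*s + 3) + 12*6**s*(s - 1)*(2*s + 3)*uppergamma(s, 6) + 6*sqrt(2)*6**s*(s - 1))/(12*12**s*(s - 1)*(2*s + 3))
  Re(s) > -3/2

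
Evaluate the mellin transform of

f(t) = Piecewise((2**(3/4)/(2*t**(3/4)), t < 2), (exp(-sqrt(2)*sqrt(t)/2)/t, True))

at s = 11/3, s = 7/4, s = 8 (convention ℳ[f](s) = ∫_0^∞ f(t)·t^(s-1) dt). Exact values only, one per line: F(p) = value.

F(11/3) = 2**(2/3)*(48/35 + 8*uppergamma(16/3, 1))
F(7/4) = 2**(3/4)*(2 + E*(sqrt(pi)*erfc(1) + 1))*exp(-1)
F(8) = 512/29 + 4333260156416*exp(-1)

the shared t-power comes off first: 2**(3/4)*t**(1/4)/2 on [0, 2); exp(-sqrt(2)*sqrt(t)/2) on [2, ∞)
strip the common scale on t: t**(1/4) on [0, 1); exp(-sqrt(t)) on [1, ∞)
the power substitution comes off first: sqrt(t) on [0, 1); exp(-t) on [1, ∞)
decompose at 2; ℳ[f](s) sums the 2 pieces' integrals
for t in [0, 2): the term is ∫ 2**(3/4)/(2*t**(3/4))·t^(s-1)
segment 2 to ∞ holds exp(-sqrt(2)*sqrt(t)/2)/t; add its integral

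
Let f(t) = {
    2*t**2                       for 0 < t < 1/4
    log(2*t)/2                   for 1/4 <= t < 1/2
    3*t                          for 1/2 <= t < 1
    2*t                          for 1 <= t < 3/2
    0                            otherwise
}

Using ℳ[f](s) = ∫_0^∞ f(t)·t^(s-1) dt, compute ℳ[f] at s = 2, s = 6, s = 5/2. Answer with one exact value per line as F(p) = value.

invert the shared t-power to get 2*t on [0, 1/4); log(2*t)/(2*t) on [1/4, 1/2); 3 on [1/2, 1); …
back out the common scale on t: t on [0, 1/2); log(t)/t on [1/2, 1); 3 on [1, 2); …
treat the 4 regions marked off by 1/4, 1/2, 1 separately and sum
∫ 2*t**2·t^(s-1) over [0, 1/4)
segment [1/4, 1/2) carries log(2*t)/2; integrate it
∫ 3*t·t^(s-1) over [1/2, 1)
the [1, 3/2) slice contributes ∫ 2*t·t^(s-1) dt

F(2) = log(2)/64 + 3743/1536
F(6) = log(2)/49152 + 9213567/1835008
F(5/2) = -89*sqrt(2)/1400 + log(2)/160 + 58279/201600 + 27*sqrt(6)/28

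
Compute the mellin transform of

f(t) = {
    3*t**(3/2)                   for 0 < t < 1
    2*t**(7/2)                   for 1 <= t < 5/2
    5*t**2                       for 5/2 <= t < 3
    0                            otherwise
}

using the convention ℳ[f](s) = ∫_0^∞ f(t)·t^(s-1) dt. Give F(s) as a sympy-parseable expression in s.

treat the 3 regions marked off by 1, 5/2 separately and sum
∫ 3*t**(3/2)·t^(s-1) over [0, 1)
between 1 and 5/2 the integrand is 2*t**(7/2)·t^(s-1)
the [5/2, 3) slice contributes ∫ 5*t**2·t^(s-1) dt

(5*3**(s + 2)*(2*s + 3)*(2*s + 7) - 5*(5/2)**(s + 2)*(2*s + 3)*(2*s + 7) + 4*(5/2)**(s + 7/2)*(s + 2)*(2*s + 3) - 4*(s + 2)*(2*s + 3) + 6*(s + 2)*(2*s + 7))/((s + 2)*(2*s + 3)*(2*s + 7))
  Re(s) > -3/2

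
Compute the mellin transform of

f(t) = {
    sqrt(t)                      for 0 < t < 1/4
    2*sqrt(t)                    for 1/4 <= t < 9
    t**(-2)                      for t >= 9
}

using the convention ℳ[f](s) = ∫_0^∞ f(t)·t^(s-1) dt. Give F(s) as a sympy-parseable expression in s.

invert the power substitution to get t on [0, 1/2); 2*t on [1/2, 3); t**(-4) on [3, ∞)
the 3 pieces separated at 1/4, 9 each add one integral
segment [0, 1/4) carries sqrt(t); integrate it
[1/4, 9) adds the kernel integral of 2*sqrt(t)
[9, ∞) adds the kernel integral of t**(-2)

(-36**s*(2*s + 1) + 972*6**(2*s)*(s - 2) - 81*s + 162)/(81*4**s*(s - 2)*(2*s + 1))
  -1/2 < Re(s) < 2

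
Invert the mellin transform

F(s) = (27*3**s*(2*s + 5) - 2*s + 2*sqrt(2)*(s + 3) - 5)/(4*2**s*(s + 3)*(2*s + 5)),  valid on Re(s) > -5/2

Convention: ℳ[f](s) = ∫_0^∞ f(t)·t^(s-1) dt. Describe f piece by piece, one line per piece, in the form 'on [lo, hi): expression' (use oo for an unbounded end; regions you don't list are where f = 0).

split f at 1/2: ℳ[f](s) collects 2 kernel integrals
segment 0 to 1/2 holds 2*t**(5/2); add its integral
∫ over [1/2, 3/2) of 2*t**3·t^(s-1) joins the sum

on [0, 1/2): 2*t**(5/2)
on [1/2, 3/2): 2*t**3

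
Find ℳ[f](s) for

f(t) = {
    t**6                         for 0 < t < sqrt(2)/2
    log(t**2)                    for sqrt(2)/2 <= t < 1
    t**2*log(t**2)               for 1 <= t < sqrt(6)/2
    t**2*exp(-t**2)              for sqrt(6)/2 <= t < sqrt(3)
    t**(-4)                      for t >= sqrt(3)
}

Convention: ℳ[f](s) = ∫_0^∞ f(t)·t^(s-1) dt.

back out the shared t-power: t**4 on [0, sqrt(2)/2); log(t**2)/t**2 on [sqrt(2)/2, 1); log(t**2) on [1, sqrt(6)/2); …
reversing the power substitution: t**2 on [0, 1/2); log(t)/t on [1/2, 1); log(t) on [1, 3/2); …
along the cuts sqrt(2)/2, 1, sqrt(6)/2, sqrt(3), ℳ[f](s) splits into 5 integrals
over [0, sqrt(2)/2), the kernel integral of t**6 enters the sum
the [sqrt(2)/2, 1) slice contributes ∫ log(t**2)·t^(s-1) dt
over [1, sqrt(6)/2), the kernel integral of t**2*log(t**2) enters the sum
segment [sqrt(6)/2, sqrt(3)) carries t**2*exp(-t**2); integrate it
for t in [sqrt(3), ∞): the term is ∫ t**(-4)·t^(s-1)

(36*2**(s/2)*(s - 4)*(s + 2)**2*(s + 6)*(4*s - (s + 2)**2 + 4)*uppergamma(s/2 + 1, 3/2) - 36*2**(s/2)*(s - 4)*(s + 2)**2*(s + 6)*(4*s - (s + 2)**2 + 4)*uppergamma(s/2 + 1, 3) + 144*2**(s/2)*(s - 4)*(s + 2)**2*(s + 6) + 144*2**(s/2)*(s - 4)*(s + 6)*(4*s - (s + 2)**2 + 4) + 3**(s/2)*(s - 4)*(s + 2)*(s + 6)*(-108*log(2) + 108*log(3))*(4*s - (s + 2)**2 + 4) - 216*3**(s/2)*(s - 4)*(s + 6)*(4*s - (s + 2)**2 + 4) - 8*6**(s/2)*(s + 2)**2*(s + 6)*(4*s - (s + 2)**2 + 4) - 72*(s - 4)*(s + 2)**3*(s + 6)*log(2) - 144*(s - 4)*(s + 2)**2*(s + 6) + 144*(s - 4)*(s + 2)**2*(s + 6)*log(2) + 9*(s - 4)*(s + 2)**2*(4*s - (s + 2)**2 + 4))/(72*2**(s/2)*(s - 4)*(s + 2)**2*(s + 6)*(4*s - (s + 2)**2 + 4))
  -6 < Re(s) < 4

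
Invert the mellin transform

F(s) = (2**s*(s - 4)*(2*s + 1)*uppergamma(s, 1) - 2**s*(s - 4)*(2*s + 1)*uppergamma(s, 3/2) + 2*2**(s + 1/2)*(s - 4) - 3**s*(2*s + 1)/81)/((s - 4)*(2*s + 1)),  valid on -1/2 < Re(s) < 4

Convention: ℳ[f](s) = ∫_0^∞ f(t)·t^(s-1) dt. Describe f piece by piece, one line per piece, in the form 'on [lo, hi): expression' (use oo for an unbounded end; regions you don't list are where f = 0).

f breaks at 2, 3 into 3 integrals to sum
over [0, 2), the kernel integral of sqrt(t) enters the sum
[2, 3) adds the kernel integral of exp(-t/2)
on [3, ∞) integrate f = t**(-4) against the kernel

on [0, 2): sqrt(t)
on [2, 3): exp(-t/2)
on [3, oo): t**(-4)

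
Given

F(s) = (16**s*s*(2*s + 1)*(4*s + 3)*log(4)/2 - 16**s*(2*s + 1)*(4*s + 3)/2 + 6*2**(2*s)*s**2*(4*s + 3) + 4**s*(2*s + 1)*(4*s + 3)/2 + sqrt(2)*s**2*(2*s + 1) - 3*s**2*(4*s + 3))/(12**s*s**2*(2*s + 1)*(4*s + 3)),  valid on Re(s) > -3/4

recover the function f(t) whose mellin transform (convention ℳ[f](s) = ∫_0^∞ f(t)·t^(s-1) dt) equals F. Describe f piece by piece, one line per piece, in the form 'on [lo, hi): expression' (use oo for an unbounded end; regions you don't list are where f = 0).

on [0, 1/12): 3**(3/4)*t**(3/4)
on [1/12, 1/3): 3*sqrt(3)*sqrt(t)
on [1/3, 4/3): log(sqrt(3)*sqrt(t))

reversing the common scale on t: t**(3/4) on [0, 1/4); 3*sqrt(t) on [1/4, 1); log(sqrt(t)) on [1, 4)
undo the power substitution: t**(3/2) on [0, 1/2); 3*t on [1/2, 1); log(t) on [1, 2)
integrate the 3 segments split at 1/12, 1/3, then add the results
the [0, 1/12) slice contributes ∫ 3**(3/4)*t**(3/4)·t^(s-1) dt
over [1/12, 1/3), the kernel integral of 3*sqrt(3)*sqrt(t) enters the sum
on [1/3, 4/3): add ∫ log(sqrt(3)*sqrt(t))·t^(s-1) dt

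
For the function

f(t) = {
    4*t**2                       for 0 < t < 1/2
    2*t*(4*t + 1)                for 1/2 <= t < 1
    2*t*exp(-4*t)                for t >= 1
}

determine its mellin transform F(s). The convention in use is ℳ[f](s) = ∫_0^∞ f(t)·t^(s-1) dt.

(20*2**(2*s)*(s + 1) + 4*2**(2*s) - 4*2**s*(s + 1) - 2*2**s + (s + 1)*(s + 2)*uppergamma(s + 1, 4))/(2*2**(2*s)*(s + 1)*(s + 2))
  Re(s) > -2

the common scale on t comes off first: t**2 on [0, 1); t*(2*t + 1) on [1, 2); t*exp(-2*t) on [2, ∞)
the shared t-power comes off first: t on [0, 1); 2*t + 1 on [1, 2); exp(-2*t) on [2, ∞)
integrate the 3 segments split at 1/2, 1, then add the results
on [0, 1/2): add ∫ 4*t**2·t^(s-1) dt
on [1/2, 1): add ∫ 2*t*(4*t + 1)·t^(s-1) dt
for t in [1, ∞): the term is ∫ 2*t*exp(-4*t)·t^(s-1)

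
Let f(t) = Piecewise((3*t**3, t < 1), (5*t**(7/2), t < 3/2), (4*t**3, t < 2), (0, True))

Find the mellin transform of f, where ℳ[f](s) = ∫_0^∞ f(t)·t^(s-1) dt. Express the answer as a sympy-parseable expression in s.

(4*2**(s + 3)*(2*s + 7) - 4*(3/2)**(s + 3)*(2*s + 7) + 10*(3/2)**(s + 7/2)*(s + 3) - 4*s - 9)/((s + 3)*(2*s + 7))
  Re(s) > -3

slice at 1, 3/2, transform all 3 pieces, and sum them
[0, 1) adds the kernel integral of 3*t**3
between 1 and 3/2 the integrand is 5*t**(7/2)·t^(s-1)
for t in [3/2, 2): the term is ∫ 4*t**3·t^(s-1)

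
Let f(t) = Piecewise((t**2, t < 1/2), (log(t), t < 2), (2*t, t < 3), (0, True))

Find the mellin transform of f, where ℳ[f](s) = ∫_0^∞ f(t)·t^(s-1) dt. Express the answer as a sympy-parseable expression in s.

(-16*2**(2*s)*s**2*(s + 2) + 4*2**(2*s)*s*(s + 1)*(s + 2)*log(2) - 4*2**(2*s)*(s + 1)*(s + 2) + 24*6**s*s**2*(s + 2) + s**2*(s + 1) + 4*s*(s + 1)*(s + 2)*log(2) + 4*(s + 1)*(s + 2))/(4*2**s*s**2*(s + 1)*(s + 2))
  Re(s) > -2

the 3 pieces separated at 1/2, 2 each add one integral
the [0, 1/2) slice contributes ∫ t**2·t^(s-1) dt
segment [1/2, 2) carries log(t); integrate it
the [2, 3) slice contributes ∫ 2*t·t^(s-1) dt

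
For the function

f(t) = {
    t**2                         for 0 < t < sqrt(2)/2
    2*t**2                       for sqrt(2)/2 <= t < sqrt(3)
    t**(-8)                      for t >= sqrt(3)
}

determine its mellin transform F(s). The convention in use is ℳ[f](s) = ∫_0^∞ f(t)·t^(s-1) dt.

(sqrt(2)/2)**s*(972*6**(s/2)*(s - 8) - 2*6**(s/2)*(s + 2) - 81*s + 648)/(162*(s - 8)*(s + 2))
  -2 < Re(s) < 8

peel off the power substitution: t on [0, 1/2); 2*t on [1/2, 3); t**(-4) on [3, ∞)
f breaks at sqrt(2)/2, sqrt(3) into 3 integrals to sum
for t in [0, sqrt(2)/2): the term is ∫ t**2·t^(s-1)
[sqrt(2)/2, sqrt(3)) adds the kernel integral of 2*t**2
for t in [sqrt(3), ∞): the term is ∫ t**(-8)·t^(s-1)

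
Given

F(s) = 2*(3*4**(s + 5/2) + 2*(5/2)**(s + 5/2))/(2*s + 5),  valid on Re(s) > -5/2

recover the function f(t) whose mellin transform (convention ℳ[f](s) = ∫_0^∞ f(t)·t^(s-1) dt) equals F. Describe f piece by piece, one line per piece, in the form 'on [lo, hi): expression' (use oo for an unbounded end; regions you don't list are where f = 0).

slice at 5/2, transform all 2 pieces, and sum them
for t in [0, 5/2): the term is ∫ 5*t**(5/2)·t^(s-1)
segment [5/2, 4) carries 3*t**(5/2); integrate it

on [0, 5/2): 5*t**(5/2)
on [5/2, 4): 3*t**(5/2)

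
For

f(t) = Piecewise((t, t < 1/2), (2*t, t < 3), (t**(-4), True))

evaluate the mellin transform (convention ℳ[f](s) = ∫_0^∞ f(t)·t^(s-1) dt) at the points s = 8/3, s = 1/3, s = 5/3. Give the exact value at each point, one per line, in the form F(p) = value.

F(8/3) = 2**(1/3)*(-9 + 3910*6**(2/3))/528
F(1/3) = 2**(2/3)*(-891 + 10700*6**(1/3))/4752
F(5/3) = 2**(1/3)*(-189 + 13640*6**(2/3))/4032

split f at 1/2, 3: ℳ[f](s) collects 3 kernel integrals
piece [0, 1/2): integrate t against the kernel
on [1/2, 3) integrate f = 2*t against the kernel
the [3, ∞) slice contributes ∫ t**(-4)·t^(s-1) dt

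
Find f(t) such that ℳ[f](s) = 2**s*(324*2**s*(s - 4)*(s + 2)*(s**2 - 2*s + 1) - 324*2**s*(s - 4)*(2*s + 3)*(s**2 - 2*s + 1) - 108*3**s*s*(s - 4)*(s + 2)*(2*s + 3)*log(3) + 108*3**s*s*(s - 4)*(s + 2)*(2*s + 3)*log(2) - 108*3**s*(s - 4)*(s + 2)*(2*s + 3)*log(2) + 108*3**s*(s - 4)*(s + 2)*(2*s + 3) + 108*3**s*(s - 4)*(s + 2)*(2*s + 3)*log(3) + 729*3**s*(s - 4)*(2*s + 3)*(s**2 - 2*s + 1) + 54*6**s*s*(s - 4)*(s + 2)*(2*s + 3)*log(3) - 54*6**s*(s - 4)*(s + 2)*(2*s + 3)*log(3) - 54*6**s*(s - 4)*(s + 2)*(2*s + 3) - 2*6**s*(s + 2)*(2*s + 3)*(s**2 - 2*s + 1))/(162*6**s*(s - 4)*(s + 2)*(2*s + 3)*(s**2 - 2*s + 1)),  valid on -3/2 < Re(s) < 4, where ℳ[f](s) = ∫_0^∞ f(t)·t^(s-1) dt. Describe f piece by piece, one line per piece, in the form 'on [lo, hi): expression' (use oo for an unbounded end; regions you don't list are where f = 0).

back out the common scale on t: 3*sqrt(3)*t**(3/2) on [0, 1/3); 18*t**2 on [1/3, 1/2); log(3*t)/(3*t) on [1/2, 1); …
invert the common scale on t to get t**(3/2) on [0, 1); 2*t**2 on [1, 3/2); log(t)/t on [3/2, 3); …
the 4 pieces separated at 2/3, 1, 2 each add one integral
segment 0 to 2/3 holds 3*sqrt(6)*t**(3/2)/4; add its integral
piece [2/3, 1): integrate 9*t**2/2 against the kernel
piece [1, 2): integrate 2*log(3*t/2)/(3*t) against the kernel
between 2 and ∞ the integrand is 16/(81*t**4)·t^(s-1)

on [0, 2/3): 3*sqrt(6)*t**(3/2)/4
on [2/3, 1): 9*t**2/2
on [1, 2): 2*log(3*t/2)/(3*t)
on [2, oo): 16/(81*t**4)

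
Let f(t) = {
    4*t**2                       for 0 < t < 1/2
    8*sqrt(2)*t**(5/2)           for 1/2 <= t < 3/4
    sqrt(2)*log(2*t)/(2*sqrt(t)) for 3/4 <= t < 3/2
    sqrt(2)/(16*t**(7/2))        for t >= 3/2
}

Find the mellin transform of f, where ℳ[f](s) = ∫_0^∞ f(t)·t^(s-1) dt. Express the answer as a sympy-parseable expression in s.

2**(-s - 1/2)*(324*2**(s + 1/2)*(-2*s + (s + 1/2)**2)*(s - 7/2)*(s + 5/2) - 324*2**(s + 1/2)*(-2*s + (s + 1/2)**2)*(s - 7/2)*(2*s + 4) + 729*3**(s + 1/2)*(-2*s + (s + 1/2)**2)*(s - 7/2)*(2*s + 4) - 108*3**(s + 1/2)*(s - 7/2)*(s + 1/2)*(s + 5/2)*(2*s + 4)*log(3) + 108*3**(s + 1/2)*(s - 7/2)*(s + 1/2)*(s + 5/2)*(2*s + 4)*log(2) - 108*3**(s + 1/2)*(s - 7/2)*(s + 5/2)*(2*s + 4)*log(2) + 108*3**(s + 1/2)*(s - 7/2)*(s + 5/2)*(2*s + 4) + 108*3**(s + 1/2)*(s - 7/2)*(s + 5/2)*(2*s + 4)*log(3) - 2*6**(s + 1/2)*(-2*s + (s + 1/2)**2)*(s + 5/2)*(2*s + 4) + 54*6**(s + 1/2)*(s - 7/2)*(s + 1/2)*(s + 5/2)*(2*s + 4)*log(3) - 54*6**(s + 1/2)*(s - 7/2)*(s + 5/2)*(2*s + 4)*log(3) - 54*6**(s + 1/2)*(s - 7/2)*(s + 5/2)*(2*s + 4))/(162*2**s*(-2*s + (s + 1/2)**2)*(s - 7/2)*(s + 5/2)*(2*s + 4))
  -2 < Re(s) < 7/2

peel off the common scale on t: t**2 on [0, 1); 2*t**(5/2) on [1, 3/2); log(t)/sqrt(t) on [3/2, 3); …
the shared t-power comes off first: t**(3/2) on [0, 1); 2*t**2 on [1, 3/2); log(t)/t on [3/2, 3); …
slice at 1/2, 3/4, 3/2, transform all 4 pieces, and sum them
on [0, 1/2): add ∫ 4*t**2·t^(s-1) dt
[1/2, 3/4) adds the kernel integral of 8*sqrt(2)*t**(5/2)
segment [3/4, 3/2) carries sqrt(2)*log(2*t)/(2*sqrt(t)); integrate it
segment [3/2, ∞) carries sqrt(2)/(16*t**(7/2)); integrate it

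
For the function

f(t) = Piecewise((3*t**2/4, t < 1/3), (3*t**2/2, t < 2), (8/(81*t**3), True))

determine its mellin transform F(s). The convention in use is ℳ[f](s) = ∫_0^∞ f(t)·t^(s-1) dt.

(1940*12**s*s - 5840*12**s - 27*2**s*s + 81*2**s)/(324*6**s*(s**2 - s - 6))
  -2 < Re(s) < 3

undo the common scale on t: 3*t**2 on [0, 1/6); 6*t**2 on [1/6, 1); 1/(81*t**3) on [1, ∞)
strip the shared t-power: 3*t on [0, 1/6); 6*t on [1/6, 1); 1/(81*t**4) on [1, ∞)
back out the common scale on t: t on [0, 1/2); 2*t on [1/2, 3); t**(-4) on [3, ∞)
cuts at 1/3, 2: linearity sums the 3 kernel integrals
between 0 and 1/3 the integrand is 3*t**2/4·t^(s-1)
piece [1/3, 2): integrate 3*t**2/2 against the kernel
[2, ∞) adds the kernel integral of 8/(81*t**3)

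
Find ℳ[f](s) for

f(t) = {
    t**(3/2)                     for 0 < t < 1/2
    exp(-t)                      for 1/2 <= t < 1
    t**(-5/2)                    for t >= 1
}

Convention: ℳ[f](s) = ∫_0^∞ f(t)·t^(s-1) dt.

treat the 3 regions marked off by 1/2, 1 separately and sum
piece [0, 1/2): integrate t**(3/2) against the kernel
on [1/2, 1) integrate f = exp(-t) against the kernel
∫ over [1, ∞) of t**(-5/2)·t^(s-1) joins the sum

(2*2**s*(2*s - 5)*(2*s + 3)*uppergamma(s, 1/2) - 2*2**s*(2*s - 5)*(2*s + 3)*uppergamma(s, 1) - 4*2**s*(2*s + 3) + sqrt(2)*(2*s - 5))/(2*2**s*(2*s - 5)*(2*s + 3))
  -3/2 < Re(s) < 5/2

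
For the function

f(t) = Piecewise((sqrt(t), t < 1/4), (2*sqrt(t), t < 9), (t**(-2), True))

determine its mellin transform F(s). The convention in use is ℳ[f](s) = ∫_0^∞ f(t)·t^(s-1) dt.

reversing the power substitution: t on [0, 1/2); 2*t on [1/2, 3); t**(-4) on [3, ∞)
linearity at 1/4, 9 turns ℳ[f](s) into 3 summed integrals
[0, 1/4) adds the kernel integral of sqrt(t)
piece [1/4, 9): integrate 2*sqrt(t) against the kernel
on [9, ∞) integrate f = t**(-2) against the kernel

(-36**s*(2*s + 1) + 972*6**(2*s)*(s - 2) - 81*s + 162)/(81*4**s*(s - 2)*(2*s + 1))
  -1/2 < Re(s) < 2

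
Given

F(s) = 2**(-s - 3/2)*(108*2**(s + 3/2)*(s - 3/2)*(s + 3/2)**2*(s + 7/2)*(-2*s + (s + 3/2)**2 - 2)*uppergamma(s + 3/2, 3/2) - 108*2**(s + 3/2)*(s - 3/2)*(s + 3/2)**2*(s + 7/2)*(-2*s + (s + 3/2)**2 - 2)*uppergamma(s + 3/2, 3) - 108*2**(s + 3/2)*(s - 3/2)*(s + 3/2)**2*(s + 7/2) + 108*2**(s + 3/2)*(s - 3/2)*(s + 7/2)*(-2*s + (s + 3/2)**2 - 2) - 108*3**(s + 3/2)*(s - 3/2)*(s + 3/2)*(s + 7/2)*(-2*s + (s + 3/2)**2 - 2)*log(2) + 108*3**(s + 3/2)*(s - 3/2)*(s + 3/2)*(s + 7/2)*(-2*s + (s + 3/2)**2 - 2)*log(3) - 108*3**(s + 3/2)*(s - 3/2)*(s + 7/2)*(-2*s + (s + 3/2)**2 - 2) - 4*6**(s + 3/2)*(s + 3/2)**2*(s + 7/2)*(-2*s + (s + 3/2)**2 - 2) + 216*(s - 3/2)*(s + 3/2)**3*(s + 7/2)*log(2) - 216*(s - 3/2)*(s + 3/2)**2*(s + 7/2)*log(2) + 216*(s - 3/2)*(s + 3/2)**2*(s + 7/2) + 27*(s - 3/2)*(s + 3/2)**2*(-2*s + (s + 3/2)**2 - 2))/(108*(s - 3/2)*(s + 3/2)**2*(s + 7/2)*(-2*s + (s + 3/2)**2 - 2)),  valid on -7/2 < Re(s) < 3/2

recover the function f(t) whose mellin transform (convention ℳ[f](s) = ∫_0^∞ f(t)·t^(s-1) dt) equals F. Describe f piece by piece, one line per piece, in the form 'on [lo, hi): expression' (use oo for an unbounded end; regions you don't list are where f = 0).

reversing the shared t-power: t**3 on [0, 1/2); log(t) on [1/2, 1); t*log(t) on [1, 3/2); …
back out the shared t-power: t**2 on [0, 1/2); log(t)/t on [1/2, 1); log(t) on [1, 3/2); …
slice at 1/2, 1, 3/2, 3, transform all 5 pieces, and sum them
∫ over [0, 1/2) of t**(7/2)·t^(s-1) joins the sum
piece [1/2, 1): integrate sqrt(t)*log(t) against the kernel
segment 1 to 3/2 holds t**(3/2)*log(t); add its integral
on [3/2, 3): add ∫ t**(3/2)*exp(-t)·t^(s-1) dt
∫ over [3, ∞) of t**(-3/2)·t^(s-1) joins the sum

on [0, 1/2): t**(7/2)
on [1/2, 1): sqrt(t)*log(t)
on [1, 3/2): t**(3/2)*log(t)
on [3/2, 3): t**(3/2)*exp(-t)
on [3, oo): t**(-3/2)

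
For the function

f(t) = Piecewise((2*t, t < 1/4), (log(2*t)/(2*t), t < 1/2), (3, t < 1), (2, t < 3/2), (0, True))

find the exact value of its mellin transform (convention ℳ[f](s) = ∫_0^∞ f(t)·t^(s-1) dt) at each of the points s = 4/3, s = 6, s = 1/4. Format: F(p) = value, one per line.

invert the common scale on t to get t on [0, 1/2); log(t)/t on [1/2, 1); 3 on [1, 2); …
slice at 1/4, 1/2, 1, transform all 4 pieces, and sum them
∫ over [0, 1/4) of 2*t·t^(s-1) joins the sum
on [1/4, 1/2) integrate f = log(2*t)/(2*t) against the kernel
over [1/2, 1), the kernel integral of 3 enters the sum
on [1, 3/2) integrate f = 2 against the kernel

F(4/3) = -45*2**(2/3)/16 + 3*2**(1/3)*log(2)/4 + 3/4 + 9*12**(1/3)/8 + 255*2**(1/3)/112
F(6) = log(2)/10240 + 17010271/4300800
F(1/4) = sqrt(2)*(-310*2**(1/4) - 60*log(2) + 89 + 90*sqrt(2) + 180*6**(1/4))/45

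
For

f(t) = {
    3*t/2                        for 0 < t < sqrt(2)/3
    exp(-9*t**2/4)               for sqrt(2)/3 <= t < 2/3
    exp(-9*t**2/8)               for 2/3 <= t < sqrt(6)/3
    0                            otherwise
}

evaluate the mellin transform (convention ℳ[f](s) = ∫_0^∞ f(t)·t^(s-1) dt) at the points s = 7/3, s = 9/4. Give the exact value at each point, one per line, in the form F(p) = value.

invert the common scale on t to get t/2 on [0, sqrt(2)); exp(-t**2/4) on [sqrt(2), 2); exp(-t**2/8) on [2, sqrt(6))
peel off the common scale on t: t on [0, sqrt(2)/2); exp(-t**2) on [sqrt(2)/2, 1); exp(-t**2/2) on [1, sqrt(6)/2)
strip the power substitution: sqrt(t) on [0, 1/2); exp(-t) on [1/2, 1); exp(-t/2) on [1, 3/2)
slice at sqrt(2)/3, 2/3, transform all 3 pieces, and sum them
segment 0 to sqrt(2)/3 holds 3*t/2; add its integral
for t in [sqrt(2)/3, 2/3): the term is ∫ exp(-9*t**2/4)·t^(s-1)
over [2/3, sqrt(6)/3), the kernel integral of exp(-9*t**2/8) enters the sum

F(7/3) = 2**(1/6)*3**(2/3)*(-40*2**(1/3)*uppergamma(7/6, 3/4) - 20*2**(1/6)*uppergamma(7/6, 1) + 3*sqrt(2) + 20*2**(1/6)*uppergamma(7/6, 1/2) + 40*2**(1/3)*uppergamma(7/6, 1/2))/270
F(9/4) = 2*3**(3/4)*(-26*2**(3/8)*uppergamma(9/8, 3/4) - 13*2**(1/4)*uppergamma(9/8, 1) + 2*2**(5/8) + 13*2**(1/4)*uppergamma(9/8, 1/2) + 26*2**(3/8)*uppergamma(9/8, 1/2))/351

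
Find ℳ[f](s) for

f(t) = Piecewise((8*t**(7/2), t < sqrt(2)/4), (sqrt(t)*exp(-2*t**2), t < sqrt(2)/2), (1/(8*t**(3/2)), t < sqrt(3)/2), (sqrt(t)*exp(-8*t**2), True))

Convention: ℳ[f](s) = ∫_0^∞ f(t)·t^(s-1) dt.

12**(3/4 - s/2)*2**(1/2 - s)*(-3*2**(s + 1/2)*6**(s/2 + 1/4)*(2*s - 3)*(2*s + 7)*uppergamma(s/2 + 1/4, 1) - 3*2**(s + 1/2)*6**(s/2 + 1/4)*(2*s + 7) + 3*24**(s/2 + 1/4)*(2*s - 3)*(2*s + 7)*uppergamma(s/2 + 1/4, 1/4) + 3*6**(s/2 + 1/4)*(2*s - 3)*(2*s + 7)*uppergamma(s/2 + 1/4, 6) + 3*sqrt(2)*6**(s/2 + 1/4)*(2*s - 3) + 2*6**(s + 1/2)*(2*s + 7))/(144*(2*s - 3)*(2*s + 7))
  Re(s) > -7/2

strip the shared t-power: 8*t**3 on [0, sqrt(2)/4); exp(-2*t**2) on [sqrt(2)/4, sqrt(2)/2); 1/(8*t**2) on [sqrt(2)/2, sqrt(3)/2); …
peel off the common scale on t: t**3 on [0, sqrt(2)/2); exp(-t**2/2) on [sqrt(2)/2, sqrt(2)); 1/(2*t**2) on [sqrt(2), sqrt(3)); …
remove the power substitution first: t**(3/2) on [0, 1/2); exp(-t/2) on [1/2, 2); 1/(2*t) on [2, 3); …
summing 4 kernel integrals split by sqrt(2)/4, sqrt(2)/2, sqrt(3)/2 yields ℳ[f](s)
on [0, sqrt(2)/4): add ∫ 8*t**(7/2)·t^(s-1) dt
the [sqrt(2)/4, sqrt(2)/2) slice contributes ∫ sqrt(t)*exp(-2*t**2)·t^(s-1) dt
piece [sqrt(2)/2, sqrt(3)/2): integrate 1/(8*t**(3/2)) against the kernel
∫ over [sqrt(3)/2, ∞) of sqrt(t)*exp(-8*t**2)·t^(s-1) joins the sum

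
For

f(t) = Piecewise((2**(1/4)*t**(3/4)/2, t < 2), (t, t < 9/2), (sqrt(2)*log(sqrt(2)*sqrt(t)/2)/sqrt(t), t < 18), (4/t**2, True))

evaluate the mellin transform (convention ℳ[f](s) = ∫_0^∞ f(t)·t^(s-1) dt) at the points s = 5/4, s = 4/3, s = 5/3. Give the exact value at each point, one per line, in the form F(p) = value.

F(5/4) = 2**(1/4)*(-272*sqrt(3) - 42 + log(2**(108*sqrt(6))*3**(-108*sqrt(6) + 432*sqrt(3))) + 315*sqrt(6))/54
F(4/3) = -299*18**(1/3)/75 - 9*6**(2/3)*log(3)/5 - 132*2**(1/3)/175 + 9*6**(2/3)*log(2)/5 + 7587*6**(2/3)/1400 + 36*18**(1/3)*log(3)/5
F(5/3) = -226*12**(1/3)/49 - 27*6**(1/3)*log(3)/7 - 39*2**(2/3)/58 + 27*6**(1/3)*log(2)/7 + 40905*6**(1/3)/3136 + 108*12**(1/3)*log(3)/7

strip the common scale on t: t**(3/4) on [0, 1); 2*t on [1, 9/4); log(sqrt(t))/sqrt(t) on [9/4, 9); …
invert the power substitution to get t**(3/2) on [0, 1); 2*t**2 on [1, 3/2); log(t)/t on [3/2, 3); …
slice at 2, 9/2, 18, transform all 4 pieces, and sum them
between 0 and 2 the integrand is 2**(1/4)*t**(3/4)/2·t^(s-1)
between 2 and 9/2 the integrand is t·t^(s-1)
∫ over [9/2, 18) of sqrt(2)*log(sqrt(2)*sqrt(t)/2)/sqrt(t)·t^(s-1) joins the sum
[18, ∞) adds the kernel integral of 4/t**2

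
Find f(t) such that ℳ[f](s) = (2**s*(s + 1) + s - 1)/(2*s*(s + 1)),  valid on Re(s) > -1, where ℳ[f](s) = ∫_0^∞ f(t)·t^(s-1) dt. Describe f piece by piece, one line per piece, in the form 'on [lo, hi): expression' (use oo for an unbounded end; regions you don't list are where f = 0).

on [0, 1): t
on [1, 2): 1/2

split f at 1: ℳ[f](s) collects 2 kernel integrals
on [0, 1) integrate f = t against the kernel
the [1, 2) slice contributes ∫ 1/2·t^(s-1) dt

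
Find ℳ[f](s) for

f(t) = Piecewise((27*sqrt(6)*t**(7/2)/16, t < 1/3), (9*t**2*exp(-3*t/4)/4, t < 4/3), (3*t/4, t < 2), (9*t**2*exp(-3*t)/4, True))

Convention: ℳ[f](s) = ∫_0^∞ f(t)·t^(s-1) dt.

invert the common scale on t to get t**(7/2) on [0, 1/2); t**2*exp(-t/2) on [1/2, 2); t/2 on [2, 3); …
reversing the shared t-power: t**(3/2) on [0, 1/2); exp(-t/2) on [1/2, 2); 1/(2*t) on [2, 3); …
breakpoints 1/3, 4/3, 2: one integral from each of the 4 segments
∫ over [0, 1/3) of 27*sqrt(6)*t**(7/2)/16·t^(s-1) joins the sum
the [1/3, 4/3) slice contributes ∫ 9*t**2*exp(-3*t/4)/4·t^(s-1) dt
for t in [4/3, 2): the term is ∫ 3*t/4·t^(s-1)
∫ over [2, ∞) of 9*t**2*exp(-3*t)/4·t^(s-1) joins the sum

2**(s - 3)*(24**s*(-16*s - 56) + 32*24**s*(s + 1)*(2*s + 7)*uppergamma(s + 2, 1/4) - 32*24**s*(s + 1)*(2*s + 7)*uppergamma(s + 2, 1) + 2*6**s*(s + 1)*(2*s + 7)*uppergamma(s + 2, 6) + sqrt(2)*6**s*(s + 1) + 6**(2*s + 1)*(4*s + 14))/(36**s*(s + 1)*(2*s + 7))
  Re(s) > -7/2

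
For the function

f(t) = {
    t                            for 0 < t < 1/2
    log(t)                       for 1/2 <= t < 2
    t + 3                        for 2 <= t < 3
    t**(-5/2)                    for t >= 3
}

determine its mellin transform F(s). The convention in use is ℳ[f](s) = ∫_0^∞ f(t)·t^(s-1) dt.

along the cuts 1/2, 2, 3, ℳ[f](s) splits into 4 integrals
on [0, 1/2) integrate f = t against the kernel
segment [1/2, 2) carries log(t); integrate it
between 2 and 3 the integrand is (t + 3)·t^(s-1)
[3, ∞) adds the kernel integral of t**(-5/2)

(-270*2**(2*s)*s**2*(2*s - 5) + 54*2**(2*s)*s*(s + 1)*(2*s - 5)*log(2) - 162*2**(2*s)*s*(2*s - 5) - 54*2**(2*s)*(s + 1)*(2*s - 5) - 4*sqrt(3)*6**s*s**2*(s + 1) + 324*6**s*s**2*(2*s - 5) + 162*6**s*s*(2*s - 5) + 27*s**2*(2*s - 5) + 54*s*(s + 1)*(2*s - 5)*log(2) + (2*s - 5)*(54*s + 54))/(54*2**s*s**2*(s + 1)*(2*s - 5))
  -1 < Re(s) < 5/2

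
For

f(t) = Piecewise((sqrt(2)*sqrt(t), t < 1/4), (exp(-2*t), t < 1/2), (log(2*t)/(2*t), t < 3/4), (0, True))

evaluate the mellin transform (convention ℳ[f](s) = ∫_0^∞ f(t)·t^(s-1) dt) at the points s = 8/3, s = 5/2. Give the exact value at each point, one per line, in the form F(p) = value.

peel off the common scale on t: sqrt(t) on [0, 1/2); exp(-t) on [1/2, 1); log(t)/t on [1, 3/2)
breakpoints 1/4, 1/2: one integral from each of the 3 segments
on [0, 1/4) integrate f = sqrt(2)*sqrt(t) against the kernel
the [1/4, 1/2) slice contributes ∫ exp(-2*t)·t^(s-1) dt
the [1/2, 3/4) slice contributes ∫ log(2*t)/(2*t)·t^(s-1) dt

F(8/3) = -2**(1/3)*uppergamma(8/3, 1)/8 - 9*6**(2/3)*log(2)/160 - 27*6**(2/3)/800 + 3*2**(1/6)/608 + 9*2**(1/3)/200 + 9*6**(2/3)*log(3)/160 + 2**(1/3)*uppergamma(8/3, 1/2)/8
F(5/2) = -5*sqrt(2)*exp(-1)/16 - sqrt(3)/12 - 3*sqrt(2)*sqrt(pi)*erfc(1)/32 + 3*sqrt(2)*sqrt(pi)*erfc(sqrt(2)/2)/32 + 35*sqrt(2)/576 + log(3**(72*sqrt(3))/2**(72*sqrt(3)))/576 + exp(-1/2)/4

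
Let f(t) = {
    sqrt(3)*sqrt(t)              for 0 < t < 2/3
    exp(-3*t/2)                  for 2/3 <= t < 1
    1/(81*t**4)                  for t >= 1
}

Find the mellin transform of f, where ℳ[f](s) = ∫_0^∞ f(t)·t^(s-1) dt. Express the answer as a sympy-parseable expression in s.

the common scale on t comes off first: sqrt(t) on [0, 2); exp(-t/2) on [2, 3); t**(-4) on [3, ∞)
cuts at 2/3, 1: linearity sums the 3 kernel integrals
for t in [0, 2/3): the term is ∫ sqrt(3)*sqrt(t)·t^(s-1)
the [2/3, 1) slice contributes ∫ exp(-3*t/2)·t^(s-1) dt
the [1, ∞) slice contributes ∫ 1/(81*t**4)·t^(s-1) dt

(81*2**s*(s - 4)*(2*s + 1)*uppergamma(s, 1) - 81*2**s*(s - 4)*(2*s + 1)*uppergamma(s, 3/2) + 162*2**(s + 1/2)*(s - 4) - 3**s*(2*s + 1))/(81*3**s*(s - 4)*(2*s + 1))
  -1/2 < Re(s) < 4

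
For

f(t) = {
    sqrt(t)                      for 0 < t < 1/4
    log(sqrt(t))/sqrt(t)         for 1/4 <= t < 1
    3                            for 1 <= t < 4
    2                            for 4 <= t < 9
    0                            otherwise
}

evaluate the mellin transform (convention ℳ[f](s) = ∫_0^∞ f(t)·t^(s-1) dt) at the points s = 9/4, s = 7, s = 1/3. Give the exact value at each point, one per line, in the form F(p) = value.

F(9/4) = sqrt(2)*(-58080*sqrt(2) + 2772*log(2) + 553169 + 2794176*sqrt(6))/77616
F(7) = log(2)/53248 + 397986667808323/290734080
F(1/3) = -27 - 6*2**(1/3)*log(2) + 3*2**(2/3) + 6*3**(2/3) + 183*2**(1/3)/10

peel off the power substitution: t on [0, 1/2); log(t)/t on [1/2, 1); 3 on [1, 2); …
f breaks at 1/4, 1, 4 into 4 integrals to sum
the [0, 1/4) slice contributes ∫ sqrt(t)·t^(s-1) dt
on [1/4, 1) integrate f = log(sqrt(t))/sqrt(t) against the kernel
∫ 3·t^(s-1) over [1, 4)
[4, 9) adds the kernel integral of 2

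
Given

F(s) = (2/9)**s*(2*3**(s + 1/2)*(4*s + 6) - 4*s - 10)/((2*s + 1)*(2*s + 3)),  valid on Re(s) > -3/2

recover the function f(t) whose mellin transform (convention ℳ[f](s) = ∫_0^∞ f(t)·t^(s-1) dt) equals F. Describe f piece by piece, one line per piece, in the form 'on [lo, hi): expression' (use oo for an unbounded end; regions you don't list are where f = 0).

on [0, 2/9): 27*sqrt(2)*t**(3/2)/4
on [2/9, 2/3): 3*sqrt(2)*sqrt(t)

remove the common scale on t first: 3*sqrt(6)*t**(3/2)/4 on [0, 2/3); sqrt(6)*sqrt(t) on [2/3, 2)
undo the common scale on t: t**(3/2) on [0, 1); 2*sqrt(t) on [1, 3)
treat the 2 regions marked off by 2/9 separately and sum
∫ over [0, 2/9) of 27*sqrt(2)*t**(3/2)/4·t^(s-1) joins the sum
piece [2/9, 2/3): integrate 3*sqrt(2)*sqrt(t) against the kernel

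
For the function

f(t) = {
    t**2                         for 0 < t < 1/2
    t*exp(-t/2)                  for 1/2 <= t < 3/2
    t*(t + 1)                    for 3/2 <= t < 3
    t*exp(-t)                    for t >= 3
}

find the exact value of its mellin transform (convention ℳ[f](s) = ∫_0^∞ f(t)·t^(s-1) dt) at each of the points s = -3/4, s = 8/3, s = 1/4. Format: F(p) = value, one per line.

the shared t-power comes off first: t on [0, 1/2); exp(-t/2) on [1/2, 3/2); t + 1 on [3/2, 3); …
summing 4 kernel integrals split by 1/2, 3/2, 3 yields ℳ[f](s)
segment [0, 1/2) carries t**2; integrate it
piece [1/2, 3/2): integrate t*exp(-t/2) against the kernel
∫ t*(t + 1)·t^(s-1) over [3/2, 3)
∫ t*exp(-t)·t^(s-1) over [3, ∞)

F(-3/4) = -13*2**(3/4)*3**(1/4)/5 - 2**(1/4)*uppergamma(1/4, 3/4) + uppergamma(1/4, 3) + 2**(3/4)/5 + 2**(1/4)*uppergamma(1/4, 1/4) + 32*3**(1/4)/5
F(8/3) = 2**(1/3)*(-39424*2**(1/3)*uppergamma(11/3, 3/4) - 4941*3**(2/3) + 33 + 2464*2**(2/3)*uppergamma(11/3, 3) + 39424*2**(1/3)*uppergamma(11/3, 1/4) + 60912*6**(2/3))/4928
F(1/4) = 2**(3/4)*(-99*3**(1/4) - 90*sqrt(2)*uppergamma(5/4, 3/4) + 45*2**(1/4)*uppergamma(5/4, 3) + 5 + 90*sqrt(2)*uppergamma(5/4, 1/4) + 288*6**(1/4))/90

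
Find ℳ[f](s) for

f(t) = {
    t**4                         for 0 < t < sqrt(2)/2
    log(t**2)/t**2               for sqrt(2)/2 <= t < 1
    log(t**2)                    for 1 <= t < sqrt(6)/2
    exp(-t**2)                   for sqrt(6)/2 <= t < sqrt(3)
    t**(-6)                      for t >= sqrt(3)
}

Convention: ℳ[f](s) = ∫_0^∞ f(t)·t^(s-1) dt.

remove the power substitution first: t**2 on [0, 1/2); log(t)/t on [1/2, 1); log(t) on [1, 3/2); …
integrate the 5 segments split at sqrt(2)/2, 1, sqrt(6)/2, sqrt(3), then add the results
segment 0 to sqrt(2)/2 holds t**4; add its integral
for t in [sqrt(2)/2, 1): the term is ∫ log(t**2)/t**2·t^(s-1)
between 1 and sqrt(6)/2 the integrand is log(t**2)·t^(s-1)
over [sqrt(6)/2, sqrt(3)), the kernel integral of exp(-t**2) enters the sum
segment [sqrt(3), ∞) carries t**(-6); integrate it

(27*2**(s/2)*s**2*(s/2 - 3)*(s/2 + 2)*(s**2/4 - s + 1)*uppergamma(s/2, 3/2) - 27*2**(s/2)*s**2*(s/2 - 3)*(s/2 + 2)*(s**2/4 - s + 1)*uppergamma(s/2, 3) - 27*2**(s/2)*s**2*(s/2 - 3)*(s/2 + 2) + 108*2**(s/2)*(s/2 - 3)*(s/2 + 2)*(s**2/4 - s + 1) - 54*3**(s/2)*s*(s/2 - 3)*(s/2 + 2)*(s**2/4 - s + 1)*log(2) + 54*3**(s/2)*s*(s/2 - 3)*(s/2 + 2)*(s**2/4 - s + 1)*log(3) - 108*3**(s/2)*(s/2 - 3)*(s/2 + 2)*(s**2/4 - s + 1) - 6**(s/2)*s**2*(s/2 + 2)*(s**2/4 - s + 1) + 27*s**3*(s/2 - 3)*(s/2 + 2)*log(2) - 54*s**2*(s/2 - 3)*(s/2 + 2)*log(2) + 54*s**2*(s/2 - 3)*(s/2 + 2) + 27*s**2*(s/2 - 3)*(s**2/4 - s + 1)/4)/(54*2**(s/2)*s**2*(s/2 - 3)*(s/2 + 2)*(s**2/4 - s + 1))
  -4 < Re(s) < 6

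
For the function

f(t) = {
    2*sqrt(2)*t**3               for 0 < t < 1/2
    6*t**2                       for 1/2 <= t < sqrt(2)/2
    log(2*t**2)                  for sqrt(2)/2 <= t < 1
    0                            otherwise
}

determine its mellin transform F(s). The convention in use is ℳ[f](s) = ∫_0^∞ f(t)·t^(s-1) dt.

back out the power substitution: 2*sqrt(2)*t**(3/2) on [0, 1/4); 6*t on [1/4, 1/2); log(2*t) on [1/2, 1)
peel off the common scale on t: t**(3/2) on [0, 1/2); 3*t on [1/2, 1); log(t) on [1, 2)
f breaks at 1/2, sqrt(2)/2 into 3 integrals to sum
on [0, 1/2): add ∫ 2*sqrt(2)*t**3·t^(s-1) dt
between 1/2 and sqrt(2)/2 the integrand is 6*t**2·t^(s-1)
over [sqrt(2)/2, 1), the kernel integral of log(2*t**2) enters the sum

(12*2**(s/2)*s**2*(s + 3) + 8*2**(s/2)*(s + 2)*(s + 3) + 4*2**s*s*(s + 2)*(s + 3)*log(2) - 8*2**s*(s + 2)*(s + 3) + sqrt(2)*s**2*(s + 2) - 6*s**2*(s + 3))/(4*2**s*s**2*(s + 2)*(s + 3))
  Re(s) > -3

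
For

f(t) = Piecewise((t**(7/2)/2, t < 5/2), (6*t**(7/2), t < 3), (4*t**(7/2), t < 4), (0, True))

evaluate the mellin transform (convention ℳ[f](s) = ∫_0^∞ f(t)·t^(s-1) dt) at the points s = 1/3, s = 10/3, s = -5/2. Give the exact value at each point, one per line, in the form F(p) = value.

F(1/3) = -4125*2**(1/6)*5**(5/6)/368 + 324*3**(5/6)/23 + 3072*2**(2/3)/23
F(10/3) = -515625*2**(1/6)*5**(5/6)/5248 + 8748*3**(5/6)/41 + 196608*2**(2/3)/41
F(-5/2) = 33/4

f breaks at 5/2, 3 into 3 integrals to sum
[0, 5/2) adds the kernel integral of t**(7/2)/2
[5/2, 3) adds the kernel integral of 6*t**(7/2)
∫ over [3, 4) of 4*t**(7/2)·t^(s-1) joins the sum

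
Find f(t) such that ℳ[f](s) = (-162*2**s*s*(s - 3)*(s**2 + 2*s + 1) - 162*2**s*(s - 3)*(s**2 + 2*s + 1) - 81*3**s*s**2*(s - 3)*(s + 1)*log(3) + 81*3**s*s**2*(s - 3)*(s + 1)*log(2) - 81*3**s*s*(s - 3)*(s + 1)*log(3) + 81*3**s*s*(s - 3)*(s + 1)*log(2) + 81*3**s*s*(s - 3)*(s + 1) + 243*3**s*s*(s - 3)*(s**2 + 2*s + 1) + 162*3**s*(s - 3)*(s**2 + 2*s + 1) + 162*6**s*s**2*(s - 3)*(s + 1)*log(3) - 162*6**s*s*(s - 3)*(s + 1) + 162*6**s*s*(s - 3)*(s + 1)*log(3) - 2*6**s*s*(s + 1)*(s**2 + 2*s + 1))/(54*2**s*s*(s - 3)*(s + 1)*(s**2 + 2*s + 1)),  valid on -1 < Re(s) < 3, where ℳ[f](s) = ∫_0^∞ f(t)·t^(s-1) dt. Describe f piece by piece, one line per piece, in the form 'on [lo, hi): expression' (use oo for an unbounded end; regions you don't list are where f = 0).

on [0, 1): t
on [1, 3/2): t + 3
on [3/2, 3): t*log(t)
on [3, oo): t**(-3)

integrate the 4 segments split at 1, 3/2, 3, then add the results
∫ over [0, 1) of t·t^(s-1) joins the sum
the [1, 3/2) slice contributes ∫ (t + 3)·t^(s-1) dt
over [3/2, 3), the kernel integral of t*log(t) enters the sum
on [3, ∞): add ∫ t**(-3)·t^(s-1) dt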